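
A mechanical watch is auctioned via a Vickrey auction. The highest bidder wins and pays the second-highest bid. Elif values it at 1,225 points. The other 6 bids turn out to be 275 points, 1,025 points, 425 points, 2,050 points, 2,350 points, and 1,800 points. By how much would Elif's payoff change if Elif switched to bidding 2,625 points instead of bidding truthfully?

The highest competing bid is 2,350 points.
Bidding truthfully at 1,225 points: the top bid is 2,350 points (a rival), so Elif loses. Payoff = 0 points.
Bidding 2,625 points: Elif has the top bid, wins, and pays the second-highest bid 2,350 points. Payoff = 1,225 points − 2,350 points = -1,125 points.
Change = -1,125 points − 0 points = -1,125 points.
Deviating from a truthful bid can only lose payoff in a second-price auction — never gain.

-1,125 points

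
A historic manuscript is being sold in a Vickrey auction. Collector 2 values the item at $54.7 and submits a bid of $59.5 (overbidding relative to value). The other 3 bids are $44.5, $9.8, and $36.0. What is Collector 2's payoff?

$10.2

Highest competing bid: $44.5.
Collector 2's bid $59.5 is the highest overall, so Collector 2 wins and pays the second-highest bid, $44.5.
Payoff = value − price = $54.7 − $44.5 = $10.2.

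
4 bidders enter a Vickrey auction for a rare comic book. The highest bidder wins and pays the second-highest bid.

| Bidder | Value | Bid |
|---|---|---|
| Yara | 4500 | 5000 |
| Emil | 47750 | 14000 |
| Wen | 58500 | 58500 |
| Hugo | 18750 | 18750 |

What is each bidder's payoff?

Sorted high to low: Wen 58500, then Hugo 18750, then Emil 14000, then Yara 5000.
Wen has the top bid and wins; the price is the second-highest bid, 18750.
Wen's payoff = 58500 − 18750 = 39750. All other bidders lose, so their payoff is 0.

Payoffs: Yara 0, Emil 0, Wen 39750, Hugo 0.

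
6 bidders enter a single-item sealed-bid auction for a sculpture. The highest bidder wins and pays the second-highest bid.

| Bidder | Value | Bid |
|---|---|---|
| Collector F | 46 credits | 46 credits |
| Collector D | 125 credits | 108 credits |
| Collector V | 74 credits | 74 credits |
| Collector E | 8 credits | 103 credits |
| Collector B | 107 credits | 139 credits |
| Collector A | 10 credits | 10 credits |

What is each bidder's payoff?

Collector F 0 credits, Collector D 0 credits, Collector V 0 credits, Collector E 0 credits, Collector B -1 credits, Collector A 0 credits.

Sorted high to low: Collector B 139 credits, then Collector D 108 credits, then Collector E 103 credits, then Collector V 74 credits, then Collector F 46 credits, then Collector A 10 credits.
Collector B has the top bid and wins; the price is the second-highest bid, 108 credits.
Collector B's payoff = 107 credits − 108 credits = -1 credits. All other bidders lose, so their payoff is 0.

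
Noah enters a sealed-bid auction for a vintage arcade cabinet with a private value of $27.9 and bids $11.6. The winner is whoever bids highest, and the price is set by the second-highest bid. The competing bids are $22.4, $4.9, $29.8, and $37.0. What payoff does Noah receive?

Highest competing bid: $37.0.
Noah's bid $11.6 is not the highest, so Noah loses, pays nothing, and earns zero payoff.

Payoff = $0.0.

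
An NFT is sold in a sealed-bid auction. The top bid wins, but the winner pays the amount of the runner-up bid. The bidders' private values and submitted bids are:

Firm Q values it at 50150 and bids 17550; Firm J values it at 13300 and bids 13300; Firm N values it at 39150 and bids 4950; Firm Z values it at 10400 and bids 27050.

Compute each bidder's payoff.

Payoffs: Firm Q 0, Firm J 0, Firm N 0, Firm Z -7150.

Sorted high to low: Firm Z 27050 > Firm Q 17550 > Firm J 13300 > Firm N 4950.
Firm Z has the top bid and wins; the price is the second-highest bid, 17550.
Firm Z's payoff = 10400 − 17550 = -7150. All other bidders lose, so their payoff is 0.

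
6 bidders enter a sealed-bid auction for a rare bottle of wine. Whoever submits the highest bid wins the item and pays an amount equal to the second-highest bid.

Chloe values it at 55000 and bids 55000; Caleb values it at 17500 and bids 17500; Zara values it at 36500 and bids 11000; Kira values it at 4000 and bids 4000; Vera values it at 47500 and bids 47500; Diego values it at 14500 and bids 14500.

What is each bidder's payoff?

Ordered from highest: Chloe 55000, then Vera 47500, then Caleb 17500, then Diego 14500, then Zara 11000, then Kira 4000.
Chloe has the top bid and wins; the price is the second-highest bid, 47500.
Chloe's payoff = 55000 − 47500 = 7500. All other bidders lose, so their payoff is 0.

Chloe 7500, Caleb 0, Zara 0, Kira 0, Vera 0, Diego 0.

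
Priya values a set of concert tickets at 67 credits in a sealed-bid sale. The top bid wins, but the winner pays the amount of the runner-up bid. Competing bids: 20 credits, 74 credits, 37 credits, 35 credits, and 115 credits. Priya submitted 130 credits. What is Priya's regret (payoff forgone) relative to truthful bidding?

Payoff forgone: 48 credits.

The highest competing bid is 115 credits.
Bidding truthfully at 67 credits: the top bid is 115 credits (a rival), so Priya loses. Payoff = 0 credits.
Bidding 130 credits: Priya has the top bid, wins, and pays the second-highest bid 115 credits. Payoff = 67 credits − 115 credits = -48 credits.
Regret = truthful payoff − actual payoff = 0 credits − -48 credits = 48 credits.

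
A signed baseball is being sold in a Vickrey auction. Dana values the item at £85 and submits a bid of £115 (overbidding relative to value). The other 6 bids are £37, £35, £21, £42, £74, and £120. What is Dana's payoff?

Highest competing bid: £120.
Dana's bid £115 is not the highest, so Dana loses, pays nothing, and earns zero payoff.

Payoff = £0.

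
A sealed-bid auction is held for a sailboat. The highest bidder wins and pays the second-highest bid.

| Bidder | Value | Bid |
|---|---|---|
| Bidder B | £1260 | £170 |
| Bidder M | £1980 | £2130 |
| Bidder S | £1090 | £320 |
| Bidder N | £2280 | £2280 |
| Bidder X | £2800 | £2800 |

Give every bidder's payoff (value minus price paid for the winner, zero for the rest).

Ranking the bids: Bidder X £2800; Bidder N £2280; Bidder M £2130; Bidder S £320; Bidder B £170.
Bidder X has the top bid and wins; the price is the second-highest bid, £2280.
Bidder X's payoff = £2800 − £2280 = £520. All other bidders lose, so their payoff is 0.

Payoffs: Bidder B £0, Bidder M £0, Bidder S £0, Bidder N £0, Bidder X £520.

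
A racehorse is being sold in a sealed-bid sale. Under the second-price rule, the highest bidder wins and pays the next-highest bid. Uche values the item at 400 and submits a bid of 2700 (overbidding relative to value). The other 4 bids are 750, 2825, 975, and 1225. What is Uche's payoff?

Highest competing bid: 2825.
Uche's bid 2700 is not the highest, so Uche loses, pays nothing, and earns zero payoff.

Uche's payoff: 0.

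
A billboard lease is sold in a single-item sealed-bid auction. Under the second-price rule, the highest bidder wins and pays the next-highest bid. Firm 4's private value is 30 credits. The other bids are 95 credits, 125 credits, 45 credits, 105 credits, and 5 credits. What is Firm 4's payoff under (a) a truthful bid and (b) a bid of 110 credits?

The highest competing bid is 125 credits.
Bidding truthfully at 30 credits: the top bid is 125 credits (a rival), so Firm 4 loses. Payoff = 0 credits.
Bidding 110 credits: the top bid is 125 credits (a rival), so Firm 4 loses. Payoff = 0 credits.
The bid only affects whether you win, not the price — here both bids land on the same side of the top rival bid, so the deviation is payoff-neutral.

Truthful: 0 credits; alternative: 0 credits.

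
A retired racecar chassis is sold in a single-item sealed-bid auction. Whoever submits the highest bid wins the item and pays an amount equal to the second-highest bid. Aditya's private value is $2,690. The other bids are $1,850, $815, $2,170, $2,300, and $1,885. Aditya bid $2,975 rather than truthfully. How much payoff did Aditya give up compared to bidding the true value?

The highest competing bid is $2,300.
Bidding truthfully at $2,690: Aditya has the top bid, wins, and pays the second-highest bid $2,300. Payoff = $2,690 − $2,300 = $390.
Bidding $2,975: Aditya has the top bid, wins, and pays the second-highest bid $2,300. Payoff = $2,690 − $2,300 = $390.
Regret = truthful payoff − actual payoff = $390 − $390 = $0.
The bid only affects whether you win, not the price — here both bids land on the same side of the top rival bid, so the deviation is payoff-neutral.

$0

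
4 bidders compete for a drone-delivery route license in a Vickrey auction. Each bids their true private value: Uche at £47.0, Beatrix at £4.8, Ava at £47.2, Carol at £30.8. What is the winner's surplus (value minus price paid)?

Winner's surplus: £0.2.

Ordered from highest: Ava £47.2; Uche £47.0; Carol £30.8; Beatrix £4.8.
Ava wins with the top bid and pays the second-highest, £47.0.
Surplus = £47.2 − £47.0 = £0.2.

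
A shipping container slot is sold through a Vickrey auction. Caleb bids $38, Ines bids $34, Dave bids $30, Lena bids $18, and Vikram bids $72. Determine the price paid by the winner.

Ordered from highest: Vikram $72 > Caleb $38 > Ines $34 > Dave $30 > Lena $18.
Vikram has the highest bid, so Vikram wins.
The second-highest bid is $38, so that is what Vikram pays.

$38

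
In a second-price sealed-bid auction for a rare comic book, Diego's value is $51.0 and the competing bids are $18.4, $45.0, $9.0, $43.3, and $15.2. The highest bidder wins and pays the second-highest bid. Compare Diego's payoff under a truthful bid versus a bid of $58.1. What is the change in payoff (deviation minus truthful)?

$0.0

The highest competing bid is $45.0.
Bidding truthfully at $51.0: Diego has the top bid, wins, and pays the second-highest bid $45.0. Payoff = $51.0 − $45.0 = $6.0.
Bidding $58.1: Diego has the top bid, wins, and pays the second-highest bid $45.0. Payoff = $51.0 − $45.0 = $6.0.
Change = $6.0 − $6.0 = $0.0.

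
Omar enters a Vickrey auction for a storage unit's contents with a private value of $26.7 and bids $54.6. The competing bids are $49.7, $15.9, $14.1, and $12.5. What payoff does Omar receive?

Highest competing bid: $49.7.
Omar's bid $54.6 is the highest overall, so Omar wins and pays the second-highest bid, $49.7.
Payoff = value − price = $26.7 − $49.7 = -$23.0.

-$23.0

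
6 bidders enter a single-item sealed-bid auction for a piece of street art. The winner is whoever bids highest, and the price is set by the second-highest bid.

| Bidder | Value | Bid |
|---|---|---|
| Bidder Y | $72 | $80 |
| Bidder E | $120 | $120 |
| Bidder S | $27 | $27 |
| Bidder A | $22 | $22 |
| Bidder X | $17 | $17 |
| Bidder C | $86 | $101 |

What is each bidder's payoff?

Payoffs: Bidder Y $0, Bidder E $19, Bidder S $0, Bidder A $0, Bidder X $0, Bidder C $0.

Bids in descending order: Bidder E $120 > Bidder C $101 > Bidder Y $80 > Bidder S $27 > Bidder A $22 > Bidder X $17.
Bidder E has the top bid and wins; the price is the second-highest bid, $101.
Bidder E's payoff = $120 − $101 = $19. All other bidders lose, so their payoff is 0.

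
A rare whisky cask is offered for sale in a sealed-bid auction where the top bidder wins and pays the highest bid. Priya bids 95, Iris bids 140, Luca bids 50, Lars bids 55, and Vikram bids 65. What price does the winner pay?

Ranking the bids: Iris 140; Priya 95; Vikram 65; Lars 55; Luca 50.
Iris is the highest bidder, so Iris wins.
Under the first-price rule, the price is the highest bid: 140.

Price paid: 140.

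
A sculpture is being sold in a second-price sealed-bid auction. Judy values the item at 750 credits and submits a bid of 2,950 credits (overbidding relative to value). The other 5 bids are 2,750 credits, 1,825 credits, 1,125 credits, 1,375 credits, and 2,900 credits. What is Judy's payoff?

Highest competing bid: 2,900 credits.
Judy's bid 2,950 credits is the highest overall, so Judy wins and pays the second-highest bid, 2,900 credits.
Payoff = value − price = 750 credits − 2,900 credits = -2,150 credits.
Overbidding won the item at a price above value — truthful bidding would have avoided this loss.

Payoff = -2,150 credits.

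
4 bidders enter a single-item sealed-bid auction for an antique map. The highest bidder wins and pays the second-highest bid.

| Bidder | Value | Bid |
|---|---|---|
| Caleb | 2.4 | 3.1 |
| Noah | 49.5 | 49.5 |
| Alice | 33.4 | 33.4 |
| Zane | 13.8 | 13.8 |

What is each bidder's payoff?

Payoffs: Caleb 0.0, Noah 16.1, Alice 0.0, Zane 0.0.

Ranking the bids: Noah 49.5, then Alice 33.4, then Zane 13.8, then Caleb 3.1.
Noah has the top bid and wins; the price is the second-highest bid, 33.4.
Noah's payoff = 49.5 − 33.4 = 16.1. All other bidders lose, so their payoff is 0.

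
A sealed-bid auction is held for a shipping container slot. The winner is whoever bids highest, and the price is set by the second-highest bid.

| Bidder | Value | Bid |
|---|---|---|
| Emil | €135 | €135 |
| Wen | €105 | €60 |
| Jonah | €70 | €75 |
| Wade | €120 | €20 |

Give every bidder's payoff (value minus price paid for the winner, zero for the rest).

Ranking the bids: Emil €135, then Jonah €75, then Wen €60, then Wade €20.
Emil has the top bid and wins; the price is the second-highest bid, €75.
Emil's payoff = €135 − €75 = €60. All other bidders lose, so their payoff is 0.

Emil €60, Wen €0, Jonah €0, Wade €0.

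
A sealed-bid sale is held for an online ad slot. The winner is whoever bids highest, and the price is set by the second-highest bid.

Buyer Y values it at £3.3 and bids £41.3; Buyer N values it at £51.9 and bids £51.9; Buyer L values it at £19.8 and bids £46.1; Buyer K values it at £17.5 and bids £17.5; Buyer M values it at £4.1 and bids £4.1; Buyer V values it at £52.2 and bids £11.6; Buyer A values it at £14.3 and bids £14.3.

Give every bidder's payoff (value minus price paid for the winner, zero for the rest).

Buyer Y £0.0, Buyer N £5.8, Buyer L £0.0, Buyer K £0.0, Buyer M £0.0, Buyer V £0.0, Buyer A £0.0.

Sorted high to low: Buyer N £51.9; Buyer L £46.1; Buyer Y £41.3; Buyer K £17.5; Buyer A £14.3; Buyer V £11.6; Buyer M £4.1.
Buyer N has the top bid and wins; the price is the second-highest bid, £46.1.
Buyer N's payoff = £51.9 − £46.1 = £5.8. All other bidders lose, so their payoff is 0.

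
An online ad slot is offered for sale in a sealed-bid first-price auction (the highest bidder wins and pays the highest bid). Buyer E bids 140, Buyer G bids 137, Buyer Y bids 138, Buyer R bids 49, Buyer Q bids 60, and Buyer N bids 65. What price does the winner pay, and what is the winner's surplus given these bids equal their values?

Bids in descending order: Buyer E 140; Buyer Y 138; Buyer G 137; Buyer N 65; Buyer Q 60; Buyer R 49.
Buyer E is the highest bidder, so Buyer E wins.
Under the first-price rule, the price is the highest bid: 140.
Surplus = 140 − 140 = 0.

Price 140; surplus 0.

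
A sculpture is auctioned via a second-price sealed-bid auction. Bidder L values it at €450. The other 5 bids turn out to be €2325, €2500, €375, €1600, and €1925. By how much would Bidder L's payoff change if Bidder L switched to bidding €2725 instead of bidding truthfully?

The highest competing bid is €2500.
Bidding truthfully at €450: the top bid is €2500 (a rival), so Bidder L loses. Payoff = €0.
Bidding €2725: Bidder L has the top bid, wins, and pays the second-highest bid €2500. Payoff = €450 − €2500 = -€2050.
Change = -€2050 − €0 = -€2050.
Deviating from a truthful bid can only lose payoff in a second-price auction — never gain.

Payoff change: -€2050.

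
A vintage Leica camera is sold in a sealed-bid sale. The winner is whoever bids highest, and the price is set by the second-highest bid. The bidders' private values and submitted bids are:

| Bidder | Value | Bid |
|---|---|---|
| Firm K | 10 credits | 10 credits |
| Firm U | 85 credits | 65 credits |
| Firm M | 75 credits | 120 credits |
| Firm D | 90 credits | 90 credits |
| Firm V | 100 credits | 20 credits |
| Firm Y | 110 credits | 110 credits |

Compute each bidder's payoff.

Ordered from highest: Firm M 120 credits > Firm Y 110 credits > Firm D 90 credits > Firm U 65 credits > Firm V 20 credits > Firm K 10 credits.
Firm M has the top bid and wins; the price is the second-highest bid, 110 credits.
Firm M's payoff = 75 credits − 110 credits = -35 credits. All other bidders lose, so their payoff is 0.

Payoffs: Firm K 0 credits, Firm U 0 credits, Firm M -35 credits, Firm D 0 credits, Firm V 0 credits, Firm Y 0 credits.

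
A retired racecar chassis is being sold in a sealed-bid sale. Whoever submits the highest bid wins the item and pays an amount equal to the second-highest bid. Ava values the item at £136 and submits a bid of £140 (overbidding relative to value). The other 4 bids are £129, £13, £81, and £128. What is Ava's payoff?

Ava's payoff: £7.

Highest competing bid: £129.
Ava's bid £140 is the highest overall, so Ava wins and pays the second-highest bid, £129.
Payoff = value − price = £136 − £129 = £7.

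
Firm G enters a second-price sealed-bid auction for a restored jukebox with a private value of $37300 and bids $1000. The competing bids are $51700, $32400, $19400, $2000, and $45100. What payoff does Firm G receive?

Highest competing bid: $51700.
Firm G's bid $1000 is not the highest, so Firm G loses, pays nothing, and earns zero payoff.

Payoff = $0.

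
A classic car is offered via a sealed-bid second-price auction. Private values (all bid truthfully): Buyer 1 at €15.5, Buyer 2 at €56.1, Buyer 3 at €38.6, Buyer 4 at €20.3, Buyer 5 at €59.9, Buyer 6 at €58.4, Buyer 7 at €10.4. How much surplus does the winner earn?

Winner's surplus: €1.5.

Ranking the bids: Buyer 5 €59.9 > Buyer 6 €58.4 > Buyer 2 €56.1 > Buyer 3 €38.6 > Buyer 4 €20.3 > Buyer 1 €15.5 > Buyer 7 €10.4.
Buyer 5 wins with the top bid and pays the second-highest, €58.4.
Surplus = €59.9 − €58.4 = €1.5.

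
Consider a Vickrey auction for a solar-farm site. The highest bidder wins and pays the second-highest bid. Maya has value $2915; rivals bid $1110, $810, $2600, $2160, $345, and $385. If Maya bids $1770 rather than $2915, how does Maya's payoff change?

The highest competing bid is $2600.
Bidding truthfully at $2915: Maya has the top bid, wins, and pays the second-highest bid $2600. Payoff = $2915 − $2600 = $315.
Bidding $1770: the top bid is $2600 (a rival), so Maya loses. Payoff = $0.
Change = $0 − $315 = -$315.

Payoff change: -$315.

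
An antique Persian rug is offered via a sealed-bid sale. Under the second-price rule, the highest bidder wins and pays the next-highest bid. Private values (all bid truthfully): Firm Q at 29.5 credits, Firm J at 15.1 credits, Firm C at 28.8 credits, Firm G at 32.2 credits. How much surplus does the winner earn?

Ranking the bids: Firm G 32.2 credits > Firm Q 29.5 credits > Firm C 28.8 credits > Firm J 15.1 credits.
Firm G wins with the top bid and pays the second-highest, 29.5 credits.
Surplus = 32.2 credits − 29.5 credits = 2.7 credits.

Winner's surplus: 2.7 credits.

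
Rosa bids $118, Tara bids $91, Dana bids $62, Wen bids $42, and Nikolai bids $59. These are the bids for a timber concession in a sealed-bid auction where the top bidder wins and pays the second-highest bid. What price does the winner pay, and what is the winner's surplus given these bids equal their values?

Ordered from highest: Rosa $118, then Tara $91, then Dana $62, then Nikolai $59, then Wen $42.
Rosa is the highest bidder, so Rosa wins.
Under the second-price rule, the price is the second-highest bid: $91.
Surplus = $118 − $91 = $27.

Price $91; surplus $27.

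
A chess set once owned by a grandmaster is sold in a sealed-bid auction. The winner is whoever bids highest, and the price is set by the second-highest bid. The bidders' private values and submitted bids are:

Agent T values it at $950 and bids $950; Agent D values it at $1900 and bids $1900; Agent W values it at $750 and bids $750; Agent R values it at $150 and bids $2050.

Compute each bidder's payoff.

Payoffs: Agent T $0, Agent D $0, Agent W $0, Agent R -$1750.

Ordered from highest: Agent R $2050; Agent D $1900; Agent T $950; Agent W $750.
Agent R has the top bid and wins; the price is the second-highest bid, $1900.
Agent R's payoff = $150 − $1900 = -$1750. All other bidders lose, so their payoff is 0.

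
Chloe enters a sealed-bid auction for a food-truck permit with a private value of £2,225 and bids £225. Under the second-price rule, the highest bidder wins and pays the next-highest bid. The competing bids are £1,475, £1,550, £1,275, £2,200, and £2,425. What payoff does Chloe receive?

Payoff = £0.

Highest competing bid: £2,425.
Chloe's bid £225 is not the highest, so Chloe loses, pays nothing, and earns zero payoff.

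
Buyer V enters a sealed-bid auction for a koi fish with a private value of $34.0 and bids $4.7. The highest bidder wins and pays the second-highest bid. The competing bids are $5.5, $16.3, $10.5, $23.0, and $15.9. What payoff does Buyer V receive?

Highest competing bid: $23.0.
Buyer V's bid $4.7 is not the highest, so Buyer V loses, pays nothing, and earns zero payoff.

$0.0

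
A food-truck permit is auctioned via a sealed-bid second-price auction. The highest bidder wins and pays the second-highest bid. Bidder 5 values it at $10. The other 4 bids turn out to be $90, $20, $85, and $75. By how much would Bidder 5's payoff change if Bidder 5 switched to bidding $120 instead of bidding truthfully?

The highest competing bid is $90.
Bidding truthfully at $10: the top bid is $90 (a rival), so Bidder 5 loses. Payoff = $0.
Bidding $120: Bidder 5 has the top bid, wins, and pays the second-highest bid $90. Payoff = $10 − $90 = -$80.
Change = -$80 − $0 = -$80.

Payoff change: -$80.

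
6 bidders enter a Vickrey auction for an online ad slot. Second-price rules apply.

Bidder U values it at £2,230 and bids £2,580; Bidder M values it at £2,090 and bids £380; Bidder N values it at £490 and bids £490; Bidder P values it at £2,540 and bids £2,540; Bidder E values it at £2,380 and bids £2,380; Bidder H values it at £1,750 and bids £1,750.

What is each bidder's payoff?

Bids in descending order: Bidder U £2,580 > Bidder P £2,540 > Bidder E £2,380 > Bidder H £1,750 > Bidder N £490 > Bidder M £380.
Bidder U has the top bid and wins; the price is the second-highest bid, £2,540.
Bidder U's payoff = £2,230 − £2,540 = -£310. All other bidders lose, so their payoff is 0.

Bidder U -£310, Bidder M £0, Bidder N £0, Bidder P £0, Bidder E £0, Bidder H £0.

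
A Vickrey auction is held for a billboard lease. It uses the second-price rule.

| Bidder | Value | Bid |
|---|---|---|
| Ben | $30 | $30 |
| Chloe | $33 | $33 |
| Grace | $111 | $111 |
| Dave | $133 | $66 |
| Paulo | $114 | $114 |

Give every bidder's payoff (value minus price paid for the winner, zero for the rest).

Sorted high to low: Paulo $114; Grace $111; Dave $66; Chloe $33; Ben $30.
Paulo has the top bid and wins; the price is the second-highest bid, $111.
Paulo's payoff = $114 − $111 = $3. All other bidders lose, so their payoff is 0.

Ben $0, Chloe $0, Grace $0, Dave $0, Paulo $3.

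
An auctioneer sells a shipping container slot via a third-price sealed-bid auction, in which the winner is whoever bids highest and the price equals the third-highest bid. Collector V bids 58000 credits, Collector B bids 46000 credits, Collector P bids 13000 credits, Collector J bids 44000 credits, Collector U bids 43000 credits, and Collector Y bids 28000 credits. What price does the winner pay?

Price paid: 44000 credits.

Bids in descending order: Collector V 58000 credits, then Collector B 46000 credits, then Collector J 44000 credits, then Collector U 43000 credits, then Collector Y 28000 credits, then Collector P 13000 credits.
Collector V is the highest bidder, so Collector V wins.
Under the third-price rule, the price is the third-highest bid: 44000 credits.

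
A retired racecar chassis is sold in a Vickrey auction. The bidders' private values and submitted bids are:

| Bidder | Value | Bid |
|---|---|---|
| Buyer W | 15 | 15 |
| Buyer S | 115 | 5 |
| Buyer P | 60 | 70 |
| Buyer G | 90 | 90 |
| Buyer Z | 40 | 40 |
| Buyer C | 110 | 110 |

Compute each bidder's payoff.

Bids in descending order: Buyer C 110 > Buyer G 90 > Buyer P 70 > Buyer Z 40 > Buyer W 15 > Buyer S 5.
Buyer C has the top bid and wins; the price is the second-highest bid, 90.
Buyer C's payoff = 110 − 90 = 20. All other bidders lose, so their payoff is 0.

Payoffs: Buyer W 0, Buyer S 0, Buyer P 0, Buyer G 0, Buyer Z 0, Buyer C 20.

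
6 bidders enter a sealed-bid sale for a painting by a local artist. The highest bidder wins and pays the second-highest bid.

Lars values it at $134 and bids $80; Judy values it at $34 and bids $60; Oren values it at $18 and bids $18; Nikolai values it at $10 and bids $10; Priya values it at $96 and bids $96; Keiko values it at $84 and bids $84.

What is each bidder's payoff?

Payoffs: Lars $0, Judy $0, Oren $0, Nikolai $0, Priya $12, Keiko $0.

Bids in descending order: Priya $96; Keiko $84; Lars $80; Judy $60; Oren $18; Nikolai $10.
Priya has the top bid and wins; the price is the second-highest bid, $84.
Priya's payoff = $96 − $84 = $12. All other bidders lose, so their payoff is 0.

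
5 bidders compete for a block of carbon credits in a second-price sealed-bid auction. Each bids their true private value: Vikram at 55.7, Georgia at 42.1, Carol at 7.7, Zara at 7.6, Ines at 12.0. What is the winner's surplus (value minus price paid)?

Winner's surplus: 13.6.

Sorted high to low: Vikram 55.7; Georgia 42.1; Ines 12.0; Carol 7.7; Zara 7.6.
Vikram wins with the top bid and pays the second-highest, 42.1.
Surplus = 55.7 − 42.1 = 13.6.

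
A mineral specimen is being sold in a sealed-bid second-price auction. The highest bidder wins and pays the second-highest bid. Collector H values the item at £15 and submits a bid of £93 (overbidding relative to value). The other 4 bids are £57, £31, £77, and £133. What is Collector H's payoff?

Payoff = £0.

Highest competing bid: £133.
Collector H's bid £93 is not the highest, so Collector H loses, pays nothing, and earns zero payoff.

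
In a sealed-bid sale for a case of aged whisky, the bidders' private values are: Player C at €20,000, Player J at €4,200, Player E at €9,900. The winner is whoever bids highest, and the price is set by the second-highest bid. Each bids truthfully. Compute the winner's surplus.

€10,100

Bids in descending order: Player C €20,000, then Player E €9,900, then Player J €4,200.
Player C wins with the top bid and pays the second-highest, €9,900.
Surplus = €20,000 − €9,900 = €10,100.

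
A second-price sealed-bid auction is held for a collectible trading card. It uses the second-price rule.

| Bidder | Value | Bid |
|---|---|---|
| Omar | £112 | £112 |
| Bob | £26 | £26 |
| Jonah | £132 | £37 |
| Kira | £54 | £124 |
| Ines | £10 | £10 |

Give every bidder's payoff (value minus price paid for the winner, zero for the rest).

Payoffs: Omar £0, Bob £0, Jonah £0, Kira -£58, Ines £0.

Ranking the bids: Kira £124; Omar £112; Jonah £37; Bob £26; Ines £10.
Kira has the top bid and wins; the price is the second-highest bid, £112.
Kira's payoff = £54 − £112 = -£58. All other bidders lose, so their payoff is 0.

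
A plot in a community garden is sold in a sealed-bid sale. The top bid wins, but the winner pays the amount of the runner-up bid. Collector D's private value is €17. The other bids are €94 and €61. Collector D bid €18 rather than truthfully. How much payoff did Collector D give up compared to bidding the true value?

The highest competing bid is €94.
Bidding truthfully at €17: the top bid is €94 (a rival), so Collector D loses. Payoff = €0.
Bidding €18: the top bid is €94 (a rival), so Collector D loses. Payoff = €0.
Regret = truthful payoff − actual payoff = €0 − €0 = €0.

€0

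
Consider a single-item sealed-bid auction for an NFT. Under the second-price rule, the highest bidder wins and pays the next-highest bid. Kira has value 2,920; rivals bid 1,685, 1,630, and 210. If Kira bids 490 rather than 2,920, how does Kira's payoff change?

The highest competing bid is 1,685.
Bidding truthfully at 2,920: Kira has the top bid, wins, and pays the second-highest bid 1,685. Payoff = 2,920 − 1,685 = 1,235.
Bidding 490: the top bid is 1,685 (a rival), so Kira loses. Payoff = 0.
Change = 0 − 1,235 = -1,235.
Deviating from a truthful bid can only lose payoff in a second-price auction — never gain.

-1,235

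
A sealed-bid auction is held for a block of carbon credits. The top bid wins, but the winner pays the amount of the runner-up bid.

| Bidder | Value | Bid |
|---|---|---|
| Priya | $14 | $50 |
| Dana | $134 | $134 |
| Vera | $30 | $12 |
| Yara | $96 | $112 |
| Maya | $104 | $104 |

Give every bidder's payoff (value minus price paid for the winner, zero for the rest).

Payoffs: Priya $0, Dana $22, Vera $0, Yara $0, Maya $0.

Ordered from highest: Dana $134; Yara $112; Maya $104; Priya $50; Vera $12.
Dana has the top bid and wins; the price is the second-highest bid, $112.
Dana's payoff = $134 − $112 = $22. All other bidders lose, so their payoff is 0.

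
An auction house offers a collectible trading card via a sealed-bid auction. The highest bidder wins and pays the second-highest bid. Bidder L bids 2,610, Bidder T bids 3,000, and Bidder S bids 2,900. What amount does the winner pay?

Ranking the bids: Bidder T 3,000, then Bidder S 2,900, then Bidder L 2,610.
Bidder T has the highest bid, so Bidder T wins.
The second-highest bid is 2,900, so that is what Bidder T pays.

2,900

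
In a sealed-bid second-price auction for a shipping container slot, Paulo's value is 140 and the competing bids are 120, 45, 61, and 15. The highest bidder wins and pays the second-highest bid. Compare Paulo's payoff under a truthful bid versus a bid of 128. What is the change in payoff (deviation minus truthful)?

Payoff change: 0.

The highest competing bid is 120.
Bidding truthfully at 140: Paulo has the top bid, wins, and pays the second-highest bid 120. Payoff = 140 − 120 = 20.
Bidding 128: Paulo has the top bid, wins, and pays the second-highest bid 120. Payoff = 140 − 120 = 20.
Change = 20 − 20 = 0.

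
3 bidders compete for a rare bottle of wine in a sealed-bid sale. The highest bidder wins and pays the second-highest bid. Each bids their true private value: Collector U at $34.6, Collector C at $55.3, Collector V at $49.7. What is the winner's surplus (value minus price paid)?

Sorted high to low: Collector C $55.3; Collector V $49.7; Collector U $34.6.
Collector C wins with the top bid and pays the second-highest, $49.7.
Surplus = $55.3 − $49.7 = $5.6.

Surplus = $5.6.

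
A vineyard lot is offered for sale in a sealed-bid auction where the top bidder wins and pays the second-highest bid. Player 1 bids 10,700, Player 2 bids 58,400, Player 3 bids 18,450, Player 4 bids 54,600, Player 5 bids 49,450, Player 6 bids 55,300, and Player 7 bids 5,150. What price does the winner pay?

Price paid: 55,300.

Bids in descending order: Player 2 58,400, then Player 6 55,300, then Player 4 54,600, then Player 5 49,450, then Player 3 18,450, then Player 1 10,700, then Player 7 5,150.
Player 2 is the highest bidder, so Player 2 wins.
Under the second-price rule, the price is the second-highest bid: 55,300.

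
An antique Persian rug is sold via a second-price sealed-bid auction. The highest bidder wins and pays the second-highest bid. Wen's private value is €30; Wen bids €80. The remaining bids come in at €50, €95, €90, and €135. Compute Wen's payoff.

Highest competing bid: €135.
Wen's bid €80 is not the highest, so Wen loses, pays nothing, and earns zero payoff.

Payoff = €0.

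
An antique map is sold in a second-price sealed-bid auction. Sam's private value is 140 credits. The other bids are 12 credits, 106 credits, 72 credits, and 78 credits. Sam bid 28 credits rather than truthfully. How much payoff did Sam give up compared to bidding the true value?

The highest competing bid is 106 credits.
Bidding truthfully at 140 credits: Sam has the top bid, wins, and pays the second-highest bid 106 credits. Payoff = 140 credits − 106 credits = 34 credits.
Bidding 28 credits: the top bid is 106 credits (a rival), so Sam loses. Payoff = 0 credits.
Regret = truthful payoff − actual payoff = 34 credits − 0 credits = 34 credits.

Regret: 34 credits.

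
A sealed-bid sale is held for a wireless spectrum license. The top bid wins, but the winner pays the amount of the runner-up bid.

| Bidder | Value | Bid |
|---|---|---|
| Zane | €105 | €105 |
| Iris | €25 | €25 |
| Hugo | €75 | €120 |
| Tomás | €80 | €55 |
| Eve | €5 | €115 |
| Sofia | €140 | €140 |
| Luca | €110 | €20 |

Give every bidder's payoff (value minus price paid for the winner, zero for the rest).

Payoffs: Zane €0, Iris €0, Hugo €0, Tomás €0, Eve €0, Sofia €20, Luca €0.

Ordered from highest: Sofia €140; Hugo €120; Eve €115; Zane €105; Tomás €55; Iris €25; Luca €20.
Sofia has the top bid and wins; the price is the second-highest bid, €120.
Sofia's payoff = €140 − €120 = €20. All other bidders lose, so their payoff is 0.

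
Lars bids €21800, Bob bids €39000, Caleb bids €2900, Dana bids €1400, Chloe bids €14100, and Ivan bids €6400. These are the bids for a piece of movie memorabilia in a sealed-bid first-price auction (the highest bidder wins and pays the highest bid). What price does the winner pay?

Ranking the bids: Bob €39000 > Lars €21800 > Chloe €14100 > Ivan €6400 > Caleb €2900 > Dana €1400.
Bob is the highest bidder, so Bob wins.
Under the first-price rule, the price is the highest bid: €39000.

€39000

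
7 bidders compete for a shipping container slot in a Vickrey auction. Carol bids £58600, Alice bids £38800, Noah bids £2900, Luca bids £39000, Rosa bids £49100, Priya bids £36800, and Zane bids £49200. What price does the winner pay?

Ordered from highest: Carol £58600, then Zane £49200, then Rosa £49100, then Luca £39000, then Alice £38800, then Priya £36800, then Noah £2900.
Carol has the highest bid, so Carol wins.
The second-highest bid is £49200, so that is what Carol pays.

The winner pays £49200.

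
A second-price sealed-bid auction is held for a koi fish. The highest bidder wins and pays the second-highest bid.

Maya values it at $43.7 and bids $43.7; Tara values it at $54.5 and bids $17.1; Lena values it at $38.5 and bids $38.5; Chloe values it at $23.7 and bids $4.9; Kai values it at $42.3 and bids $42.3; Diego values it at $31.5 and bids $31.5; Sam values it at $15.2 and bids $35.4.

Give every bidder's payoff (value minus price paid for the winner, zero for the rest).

Payoffs: Maya $1.4, Tara $0.0, Lena $0.0, Chloe $0.0, Kai $0.0, Diego $0.0, Sam $0.0.

Ranking the bids: Maya $43.7; Kai $42.3; Lena $38.5; Sam $35.4; Diego $31.5; Tara $17.1; Chloe $4.9.
Maya has the top bid and wins; the price is the second-highest bid, $42.3.
Maya's payoff = $43.7 − $42.3 = $1.4. All other bidders lose, so their payoff is 0.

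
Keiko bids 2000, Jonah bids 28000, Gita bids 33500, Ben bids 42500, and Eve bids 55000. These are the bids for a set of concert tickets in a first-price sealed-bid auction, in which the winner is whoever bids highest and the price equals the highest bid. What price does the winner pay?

Ordered from highest: Eve 55000 > Ben 42500 > Gita 33500 > Jonah 28000 > Keiko 2000.
Eve is the highest bidder, so Eve wins.
Under the first-price rule, the price is the highest bid: 55000.

55000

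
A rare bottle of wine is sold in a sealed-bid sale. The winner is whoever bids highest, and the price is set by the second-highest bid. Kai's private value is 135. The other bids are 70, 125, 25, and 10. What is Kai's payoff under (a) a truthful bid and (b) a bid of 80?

The highest competing bid is 125.
Bidding truthfully at 135: Kai has the top bid, wins, and pays the second-highest bid 125. Payoff = 135 − 125 = 10.
Bidding 80: the top bid is 125 (a rival), so Kai loses. Payoff = 0.
This is the dominant-strategy logic: truthful bidding weakly beats any alternative.

Truthful: 10; alternative: 0.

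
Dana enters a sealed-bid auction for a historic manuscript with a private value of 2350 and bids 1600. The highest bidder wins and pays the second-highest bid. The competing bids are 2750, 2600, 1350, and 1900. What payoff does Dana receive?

Highest competing bid: 2750.
Dana's bid 1600 is not the highest, so Dana loses, pays nothing, and earns zero payoff.

0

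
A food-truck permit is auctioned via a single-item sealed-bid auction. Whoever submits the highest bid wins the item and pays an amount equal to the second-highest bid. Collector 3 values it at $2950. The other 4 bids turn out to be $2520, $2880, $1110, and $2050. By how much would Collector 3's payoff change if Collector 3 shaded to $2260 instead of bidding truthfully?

The highest competing bid is $2880.
Bidding truthfully at $2950: Collector 3 has the top bid, wins, and pays the second-highest bid $2880. Payoff = $2950 − $2880 = $70.
Bidding $2260: the top bid is $2880 (a rival), so Collector 3 loses. Payoff = $0.
Change = $0 − $70 = -$70.

Payoff change: -$70.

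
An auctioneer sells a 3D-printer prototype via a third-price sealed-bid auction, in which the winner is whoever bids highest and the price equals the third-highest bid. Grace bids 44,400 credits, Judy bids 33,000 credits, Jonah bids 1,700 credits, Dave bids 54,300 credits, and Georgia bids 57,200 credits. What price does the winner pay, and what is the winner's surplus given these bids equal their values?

Ordered from highest: Georgia 57,200 credits, then Dave 54,300 credits, then Grace 44,400 credits, then Judy 33,000 credits, then Jonah 1,700 credits.
Georgia is the highest bidder, so Georgia wins.
Under the third-price rule, the price is the third-highest bid: 44,400 credits.
Surplus = 57,200 credits − 44,400 credits = 12,800 credits.

Price 44,400 credits; surplus 12,800 credits.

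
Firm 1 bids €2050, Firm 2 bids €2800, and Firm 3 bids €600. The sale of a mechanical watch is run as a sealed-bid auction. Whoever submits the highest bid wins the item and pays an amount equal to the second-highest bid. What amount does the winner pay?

€2050

Sorted high to low: Firm 2 €2800, then Firm 1 €2050, then Firm 3 €600.
Firm 2 has the highest bid, so Firm 2 wins.
The second-highest bid is €2050, so that is what Firm 2 pays.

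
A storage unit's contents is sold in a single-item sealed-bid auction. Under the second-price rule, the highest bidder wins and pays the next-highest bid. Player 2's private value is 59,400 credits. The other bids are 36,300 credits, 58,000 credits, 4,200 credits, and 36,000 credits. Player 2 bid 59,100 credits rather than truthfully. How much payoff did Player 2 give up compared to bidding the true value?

The highest competing bid is 58,000 credits.
Bidding truthfully at 59,400 credits: Player 2 has the top bid, wins, and pays the second-highest bid 58,000 credits. Payoff = 59,400 credits − 58,000 credits = 1,400 credits.
Bidding 59,100 credits: Player 2 has the top bid, wins, and pays the second-highest bid 58,000 credits. Payoff = 59,400 credits − 58,000 credits = 1,400 credits.
Regret = truthful payoff − actual payoff = 1,400 credits − 1,400 credits = 0 credits.

0 credits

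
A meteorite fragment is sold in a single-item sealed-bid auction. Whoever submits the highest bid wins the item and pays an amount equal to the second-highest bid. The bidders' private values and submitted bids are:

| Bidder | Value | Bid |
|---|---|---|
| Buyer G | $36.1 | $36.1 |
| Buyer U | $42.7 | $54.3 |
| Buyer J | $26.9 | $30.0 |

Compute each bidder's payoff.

Payoffs: Buyer G $0.0, Buyer U $6.6, Buyer J $0.0.

Sorted high to low: Buyer U $54.3; Buyer G $36.1; Buyer J $30.0.
Buyer U has the top bid and wins; the price is the second-highest bid, $36.1.
Buyer U's payoff = $42.7 − $36.1 = $6.6. All other bidders lose, so their payoff is 0.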